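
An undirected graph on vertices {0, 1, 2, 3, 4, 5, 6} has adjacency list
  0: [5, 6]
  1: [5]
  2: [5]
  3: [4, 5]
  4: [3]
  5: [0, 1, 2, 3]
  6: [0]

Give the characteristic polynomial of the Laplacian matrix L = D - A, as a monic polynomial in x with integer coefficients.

x^7 - 12x^6 + 52x^5 - 104x^4 + 100x^3 - 44x^2 + 7x

Reading degrees in the order [0, 1, 2, 3, 4, 5, 6] gives [2, 1, 1, 2, 1, 4, 1]; set D = diag(2, 1, 1, 2, 1, 4, 1) and form L = D - A. L has integer entries, so p(x) = det(xI - L) has integer coefficients. Expanding the determinant yields x^7 - 12x^6 + 52x^5 - 104x^4 + 100x^3 - 44x^2 + 7x. The constant term is 0 because L is singular (the all-ones vector lies in its kernel). The eigenvalues sum to 12, which equals trace(L) = 2|E|.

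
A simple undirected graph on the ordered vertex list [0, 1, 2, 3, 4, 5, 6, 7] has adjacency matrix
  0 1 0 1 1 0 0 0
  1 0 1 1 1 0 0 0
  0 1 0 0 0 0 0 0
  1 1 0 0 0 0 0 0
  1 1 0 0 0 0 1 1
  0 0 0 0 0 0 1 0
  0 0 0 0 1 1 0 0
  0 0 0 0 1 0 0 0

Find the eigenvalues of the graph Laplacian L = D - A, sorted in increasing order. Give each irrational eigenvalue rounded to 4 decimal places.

[0, 0.3862, 0.7597, 1.1413, 2.3051, 3.2213, 4.6467, 5.5398]

With the vertex order [0, 1, 2, 3, 4, 5, 6, 7], the degrees are [3, 4, 1, 2, 4, 1, 2, 1], giving D = diag(3, 4, 1, 2, 4, 1, 2, 1) and L = D - A. Since every row of L sums to 0, the all-ones vector is in the kernel and 0 is an eigenvalue. By the matrix-tree theorem the graph has (1/8) * product of the nonzero eigenvalues = 8 spanning trees.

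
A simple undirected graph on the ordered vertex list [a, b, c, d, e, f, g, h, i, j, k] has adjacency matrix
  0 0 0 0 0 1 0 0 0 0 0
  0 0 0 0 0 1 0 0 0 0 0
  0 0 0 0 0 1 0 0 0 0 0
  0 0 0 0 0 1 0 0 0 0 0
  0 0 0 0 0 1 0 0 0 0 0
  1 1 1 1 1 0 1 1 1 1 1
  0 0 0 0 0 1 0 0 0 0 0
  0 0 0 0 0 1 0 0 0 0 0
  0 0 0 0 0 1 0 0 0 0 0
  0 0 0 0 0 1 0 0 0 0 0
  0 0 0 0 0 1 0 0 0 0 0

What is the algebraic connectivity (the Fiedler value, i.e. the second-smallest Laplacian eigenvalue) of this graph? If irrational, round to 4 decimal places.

1

Reading degrees in the order [a, b, c, d, e, f, g, h, i, j, k] gives [1, 1, 1, 1, 1, 10, 1, 1, 1, 1, 1]; set D = diag(1, 1, 1, 1, 1, 10, 1, 1, 1, 1, 1) and form L = D - A. The smallest Laplacian eigenvalue is always 0. The next one, lambda_2 = 1, measures how hard the graph is to disconnect: larger values mean better connectivity. The largest eigenvalue, 11, is at most the vertex count 11. The eigenvalues sum to 20, which equals trace(L) = 2|E|.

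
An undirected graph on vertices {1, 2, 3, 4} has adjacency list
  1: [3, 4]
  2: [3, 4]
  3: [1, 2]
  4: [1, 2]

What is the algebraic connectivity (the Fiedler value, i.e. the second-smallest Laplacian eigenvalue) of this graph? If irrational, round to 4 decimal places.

2

Each diagonal entry of L is the vertex degree and each off-diagonal entry is -1 where an edge is present, 0 otherwise; in the order [1, 2, 3, 4] the diagonal is [2, 2, 2, 2]. Computing the eigenvalues of L and sorting gives [0, 2, 2, 4]. The Fiedler value lambda_2 = 2 is strictly positive, so the graph is connected.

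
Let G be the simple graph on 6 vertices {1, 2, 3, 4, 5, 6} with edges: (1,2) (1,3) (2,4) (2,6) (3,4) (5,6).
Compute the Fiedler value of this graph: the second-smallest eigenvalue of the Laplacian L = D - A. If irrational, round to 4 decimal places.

0.4384

Reading degrees in the order [1, 2, 3, 4, 5, 6] gives [2, 3, 2, 2, 1, 2]; set D = diag(2, 3, 2, 2, 1, 2) and form L = D - A. The sorted Laplacian eigenvalues are [0, 0.4384, 2, 2, 3, 4.5616]; the algebraic connectivity is the second entry, 0.4384.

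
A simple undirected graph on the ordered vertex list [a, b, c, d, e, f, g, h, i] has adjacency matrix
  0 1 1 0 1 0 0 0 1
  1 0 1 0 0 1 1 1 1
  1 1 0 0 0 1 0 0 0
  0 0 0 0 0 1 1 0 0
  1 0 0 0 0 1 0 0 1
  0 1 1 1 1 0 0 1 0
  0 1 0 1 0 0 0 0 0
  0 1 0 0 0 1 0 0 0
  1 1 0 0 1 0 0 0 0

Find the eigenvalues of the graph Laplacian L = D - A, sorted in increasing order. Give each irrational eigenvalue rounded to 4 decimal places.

[0, 1.0342, 1.7123, 2.6139, 2.6580, 3.7303, 4.8652, 6.0141, 7.3720]

Each diagonal entry of L is the vertex degree and each off-diagonal entry is -1 where an edge is present, 0 otherwise; in the order [a, b, c, d, e, f, g, h, i] the diagonal is [4, 6, 3, 2, 3, 5, 2, 2, 3]. Diagonalising L (or applying a numerical eigensolver to the 9x9 matrix) gives the spectrum above. The single zero eigenvalue shows the graph is connected. By the matrix-tree theorem the graph has (1/9) * product of the nonzero eigenvalues = 1100 spanning trees. The eigenvalues sum to 30, which equals trace(L) = 2|E|.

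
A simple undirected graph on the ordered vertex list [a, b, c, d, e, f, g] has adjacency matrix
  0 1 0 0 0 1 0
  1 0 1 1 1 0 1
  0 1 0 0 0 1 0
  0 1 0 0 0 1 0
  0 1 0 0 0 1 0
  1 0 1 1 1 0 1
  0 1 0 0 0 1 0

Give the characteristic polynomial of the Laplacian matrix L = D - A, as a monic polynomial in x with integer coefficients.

x^7 - 20x^6 + 155x^5 - 600x^4 + 1240x^3 - 1312x^2 + 560x

Each diagonal entry of L is the vertex degree and each off-diagonal entry is -1 where an edge is present, 0 otherwise; in the order [a, b, c, d, e, f, g] the diagonal is [2, 5, 2, 2, 2, 5, 2]. The eigenvalues of L are [0, 2, 2, 2, 2, 5, 7]; the characteristic polynomial is the product of (x - lambda_i), which multiplies out to x^7 - 20x^6 + 155x^5 - 600x^4 + 1240x^3 - 1312x^2 + 560x. The coefficient of x^6 equals -trace(L) = -20, matching the sum of degrees. The eigenvalues sum to 20, which equals trace(L) = 2|E|. By the matrix-tree theorem the graph has (1/7) * product of the nonzero eigenvalues = 80 spanning trees.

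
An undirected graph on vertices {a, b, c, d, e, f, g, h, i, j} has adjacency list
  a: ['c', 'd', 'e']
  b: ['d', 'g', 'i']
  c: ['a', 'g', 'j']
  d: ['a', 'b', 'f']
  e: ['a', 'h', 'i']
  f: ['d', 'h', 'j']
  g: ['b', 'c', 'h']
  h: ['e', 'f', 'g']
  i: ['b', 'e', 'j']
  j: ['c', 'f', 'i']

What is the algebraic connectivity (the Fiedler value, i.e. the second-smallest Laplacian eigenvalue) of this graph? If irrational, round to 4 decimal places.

Reading degrees in the order [a, b, c, d, e, f, g, h, i, j] gives [3, 3, 3, 3, 3, 3, 3, 3, 3, 3]; set D = diag(3, 3, 3, 3, 3, 3, 3, 3, 3, 3) and form L = D - A. The smallest Laplacian eigenvalue is always 0. The next one, lambda_2 = 2, measures how hard the graph is to disconnect: larger values mean better connectivity. There is one zero in the spectrum, matching the 1 component. The largest eigenvalue, 5, is at most the vertex count 10.

2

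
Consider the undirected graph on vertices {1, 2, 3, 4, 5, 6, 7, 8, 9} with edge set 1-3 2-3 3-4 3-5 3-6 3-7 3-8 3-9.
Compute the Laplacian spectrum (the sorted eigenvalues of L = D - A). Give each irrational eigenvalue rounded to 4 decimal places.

[0, 1, 1, 1, 1, 1, 1, 1, 9]

Each diagonal entry of L is the vertex degree and each off-diagonal entry is -1 where an edge is present, 0 otherwise; in the order [1, 2, 3, 4, 5, 6, 7, 8, 9] the diagonal is [1, 1, 8, 1, 1, 1, 1, 1, 1]. L is symmetric positive semidefinite, so every eigenvalue is real and nonnegative. By the matrix-tree theorem the graph has (1/9) * product of the nonzero eigenvalues = 1 spanning tree. The largest eigenvalue, 9, is at most the vertex count 9.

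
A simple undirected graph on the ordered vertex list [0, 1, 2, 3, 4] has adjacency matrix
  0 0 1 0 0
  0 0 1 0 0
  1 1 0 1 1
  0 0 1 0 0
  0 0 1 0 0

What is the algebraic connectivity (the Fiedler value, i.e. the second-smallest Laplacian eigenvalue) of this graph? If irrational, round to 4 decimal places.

Reading degrees in the order [0, 1, 2, 3, 4] gives [1, 1, 4, 1, 1]; set D = diag(1, 1, 4, 1, 1) and form L = D - A. The smallest Laplacian eigenvalue is always 0. The next one, lambda_2 = 1, measures how hard the graph is to disconnect: larger values mean better connectivity. The eigenvalues sum to 8, which equals trace(L) = 2|E|.

1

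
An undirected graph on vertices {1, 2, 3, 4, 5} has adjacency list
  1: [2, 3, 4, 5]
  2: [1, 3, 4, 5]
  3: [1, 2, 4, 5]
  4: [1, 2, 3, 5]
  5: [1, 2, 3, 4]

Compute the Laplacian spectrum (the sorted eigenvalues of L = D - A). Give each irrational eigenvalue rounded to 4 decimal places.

[0, 5, 5, 5, 5]

Reading degrees in the order [1, 2, 3, 4, 5] gives [4, 4, 4, 4, 4]; set D = diag(4, 4, 4, 4, 4) and form L = D - A. L is symmetric positive semidefinite, so every eigenvalue is real and nonnegative. The single zero eigenvalue shows the graph is connected. By the matrix-tree theorem the graph has (1/5) * product of the nonzero eigenvalues = 125 spanning trees.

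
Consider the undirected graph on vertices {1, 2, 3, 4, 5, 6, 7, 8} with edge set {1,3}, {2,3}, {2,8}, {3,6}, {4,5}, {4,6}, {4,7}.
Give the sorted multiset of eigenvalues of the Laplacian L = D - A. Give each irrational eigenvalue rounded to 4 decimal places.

[0, 0.2137, 0.6177, 1, 1.4977, 2.3537, 3.8408, 4.4763]

With the vertex order [1, 2, 3, 4, 5, 6, 7, 8], the degrees are [1, 2, 3, 3, 1, 2, 1, 1], giving D = diag(1, 2, 3, 3, 1, 2, 1, 1) and L = D - A. The multiplicity of 0 as a Laplacian eigenvalue equals the number of connected components. The eigenvalues sum to 14, which equals trace(L) = 2|E|.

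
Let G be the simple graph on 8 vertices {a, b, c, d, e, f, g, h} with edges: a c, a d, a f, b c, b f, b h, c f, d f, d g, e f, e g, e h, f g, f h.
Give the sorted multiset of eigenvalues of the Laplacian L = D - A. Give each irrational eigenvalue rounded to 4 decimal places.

Reading degrees in the order [a, b, c, d, e, f, g, h] gives [3, 3, 3, 3, 3, 7, 3, 3]; set D = diag(3, 3, 3, 3, 3, 7, 3, 3) and form L = D - A. Since every row of L sums to 0, the all-ones vector is in the kernel and 0 is an eigenvalue. By the matrix-tree theorem the graph has (1/8) * product of the nonzero eigenvalues = 841 spanning trees.

[0, 1.7530, 1.7530, 3.4450, 3.4450, 4.8019, 4.8019, 8]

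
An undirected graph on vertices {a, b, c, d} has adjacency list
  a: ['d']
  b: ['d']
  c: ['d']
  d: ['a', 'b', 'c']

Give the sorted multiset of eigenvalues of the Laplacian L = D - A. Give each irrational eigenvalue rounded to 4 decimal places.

[0, 1, 1, 4]

Each diagonal entry of L is the vertex degree and each off-diagonal entry is -1 where an edge is present, 0 otherwise; in the order [a, b, c, d] the diagonal is [1, 1, 1, 3]. Since every row of L sums to 0, the all-ones vector is in the kernel and 0 is an eigenvalue. The single zero eigenvalue shows the graph is connected.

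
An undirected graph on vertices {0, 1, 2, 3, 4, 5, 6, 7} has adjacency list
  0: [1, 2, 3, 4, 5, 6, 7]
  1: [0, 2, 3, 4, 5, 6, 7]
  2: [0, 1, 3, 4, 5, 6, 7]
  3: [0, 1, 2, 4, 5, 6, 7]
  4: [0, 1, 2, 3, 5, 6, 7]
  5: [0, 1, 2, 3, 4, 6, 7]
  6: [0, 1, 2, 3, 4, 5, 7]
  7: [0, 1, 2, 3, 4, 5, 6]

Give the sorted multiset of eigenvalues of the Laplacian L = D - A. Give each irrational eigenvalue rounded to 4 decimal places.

With the vertex order [0, 1, 2, 3, 4, 5, 6, 7], the degrees are [7, 7, 7, 7, 7, 7, 7, 7], giving D = diag(7, 7, 7, 7, 7, 7, 7, 7) and L = D - A. Since every row of L sums to 0, the all-ones vector is in the kernel and 0 is an eigenvalue. The single zero eigenvalue shows the graph is connected. There is one zero in the spectrum, matching the 1 component. The eigenvalues sum to 56, which equals trace(L) = 2|E|.

[0, 8, 8, 8, 8, 8, 8, 8]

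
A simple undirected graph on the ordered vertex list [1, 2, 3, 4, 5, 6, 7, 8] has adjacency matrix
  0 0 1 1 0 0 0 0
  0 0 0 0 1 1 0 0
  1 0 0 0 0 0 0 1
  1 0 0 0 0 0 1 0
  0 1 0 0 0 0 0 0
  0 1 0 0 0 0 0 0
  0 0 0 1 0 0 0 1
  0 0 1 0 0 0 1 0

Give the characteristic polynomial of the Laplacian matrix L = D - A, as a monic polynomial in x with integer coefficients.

Reading degrees in the order [1, 2, 3, 4, 5, 6, 7, 8] gives [2, 2, 2, 2, 1, 1, 2, 2]; set D = diag(2, 2, 2, 2, 1, 1, 2, 2) and form L = D - A. L has integer entries, so p(x) = det(xI - L) has integer coefficients. Expanding the determinant yields x^8 - 14x^7 + 78x^6 - 220x^5 + 330x^4 - 250x^3 + 75x^2. Since p(0) = det(-L) = 0, x divides p(x). The largest eigenvalue, 3.6180, is at most the vertex count 8. The eigenvalues sum to 14, which equals trace(L) = 2|E|.

x^8 - 14x^7 + 78x^6 - 220x^5 + 330x^4 - 250x^3 + 75x^2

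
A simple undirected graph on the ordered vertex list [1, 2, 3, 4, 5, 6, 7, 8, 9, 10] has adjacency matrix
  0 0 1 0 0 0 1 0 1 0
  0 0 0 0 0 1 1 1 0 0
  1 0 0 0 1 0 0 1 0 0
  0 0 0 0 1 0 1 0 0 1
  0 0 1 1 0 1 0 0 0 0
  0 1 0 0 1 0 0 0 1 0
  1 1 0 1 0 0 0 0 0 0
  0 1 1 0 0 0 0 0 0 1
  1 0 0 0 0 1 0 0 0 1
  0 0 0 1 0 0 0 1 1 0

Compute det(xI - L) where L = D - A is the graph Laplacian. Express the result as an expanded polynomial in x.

With the vertex order [1, 2, 3, 4, 5, 6, 7, 8, 9, 10], the degrees are [3, 3, 3, 3, 3, 3, 3, 3, 3, 3], giving D = diag(3, 3, 3, 3, 3, 3, 3, 3, 3, 3) and L = D - A. The eigenvalues of L are [0, 2, 2, 2, 2, 2, 5, 5, 5, 5]; the characteristic polynomial is the product of (x - lambda_i), which multiplies out to x^10 - 30x^9 + 390x^8 - 2880x^7 + 13305x^6 - 39882x^5 + 77640x^4 - 94800x^3 + 66000x^2 - 20000x. The constant term is 0 because L is singular (the all-ones vector lies in its kernel). By the matrix-tree theorem the graph has (1/10) * product of the nonzero eigenvalues = 2000 spanning trees. The largest eigenvalue, 5, is at most the vertex count 10.

x^10 - 30x^9 + 390x^8 - 2880x^7 + 13305x^6 - 39882x^5 + 77640x^4 - 94800x^3 + 66000x^2 - 20000x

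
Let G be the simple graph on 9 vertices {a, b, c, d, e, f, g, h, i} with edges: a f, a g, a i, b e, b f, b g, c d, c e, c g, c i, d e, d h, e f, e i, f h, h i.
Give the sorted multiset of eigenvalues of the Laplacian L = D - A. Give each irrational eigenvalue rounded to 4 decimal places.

Each diagonal entry of L is the vertex degree and each off-diagonal entry is -1 where an edge is present, 0 otherwise; in the order [a, b, c, d, e, f, g, h, i] the diagonal is [3, 3, 4, 3, 5, 4, 3, 3, 4]. The multiplicity of 0 as a Laplacian eigenvalue equals the number of connected components.

[0, 1.7376, 2.4951, 2.5945, 3.5998, 3.8963, 4.9075, 6.0142, 6.7550]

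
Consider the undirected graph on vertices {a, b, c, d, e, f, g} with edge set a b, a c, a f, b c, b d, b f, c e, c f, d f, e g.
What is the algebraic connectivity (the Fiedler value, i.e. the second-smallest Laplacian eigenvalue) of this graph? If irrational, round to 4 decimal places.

Each diagonal entry of L is the vertex degree and each off-diagonal entry is -1 where an edge is present, 0 otherwise; in the order [a, b, c, d, e, f, g] the diagonal is [3, 4, 4, 2, 2, 4, 1]. Computing the eigenvalues of L and sorting gives [0, 0.4384, 2, 2.5858, 4.5616, 5, 5.4142]. The Fiedler value lambda_2 = 0.4384 is strictly positive, so the graph is connected.

0.4384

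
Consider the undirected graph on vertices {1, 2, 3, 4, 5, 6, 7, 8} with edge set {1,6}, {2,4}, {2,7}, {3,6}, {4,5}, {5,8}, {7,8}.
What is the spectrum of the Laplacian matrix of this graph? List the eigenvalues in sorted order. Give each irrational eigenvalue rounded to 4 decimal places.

With the vertex order [1, 2, 3, 4, 5, 6, 7, 8], the degrees are [1, 2, 1, 2, 2, 2, 2, 2], giving D = diag(1, 2, 1, 2, 2, 2, 2, 2) and L = D - A. Since every row of L sums to 0, the all-ones vector is in the kernel and 0 is an eigenvalue. The 2 zero eigenvalues correspond to the 2 connected components. The largest eigenvalue, 3.6180, is at most the vertex count 8.

[0, 0, 1, 1.3820, 1.3820, 3, 3.6180, 3.6180]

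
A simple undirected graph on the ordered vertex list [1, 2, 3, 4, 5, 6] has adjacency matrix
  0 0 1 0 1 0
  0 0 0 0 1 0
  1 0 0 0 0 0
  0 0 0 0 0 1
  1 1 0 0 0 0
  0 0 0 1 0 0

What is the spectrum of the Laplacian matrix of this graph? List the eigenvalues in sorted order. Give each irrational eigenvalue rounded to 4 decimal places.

[0, 0, 0.5858, 2, 2, 3.4142]

Reading degrees in the order [1, 2, 3, 4, 5, 6] gives [2, 1, 1, 1, 2, 1]; set D = diag(2, 1, 1, 1, 2, 1) and form L = D - A. Since every row of L sums to 0, the all-ones vector is in the kernel and 0 is an eigenvalue. The 2 zero eigenvalues correspond to the 2 connected components. The largest eigenvalue, 3.4142, is at most the vertex count 6. The eigenvalues sum to 8, which equals trace(L) = 2|E|.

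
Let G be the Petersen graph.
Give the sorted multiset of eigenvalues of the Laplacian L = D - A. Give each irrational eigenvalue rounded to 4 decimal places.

The graph has 10 vertices and degree multiset [3, 3, 3, 3, 3, 3, 3, 3, 3, 3]; D is the diagonal matrix of degrees and L = D - A. Diagonalising L (or applying a numerical eigensolver to the 10x10 matrix) gives the spectrum above. The single zero eigenvalue shows the graph is connected. The largest eigenvalue, 5, is at most the vertex count 10.

[0, 2, 2, 2, 2, 2, 5, 5, 5, 5]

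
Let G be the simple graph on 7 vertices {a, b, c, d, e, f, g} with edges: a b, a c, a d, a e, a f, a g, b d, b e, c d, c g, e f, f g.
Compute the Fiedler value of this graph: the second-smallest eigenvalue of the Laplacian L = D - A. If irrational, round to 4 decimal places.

2

Reading degrees in the order [a, b, c, d, e, f, g] gives [6, 3, 3, 3, 3, 3, 3]; set D = diag(6, 3, 3, 3, 3, 3, 3) and form L = D - A. Computing the eigenvalues of L and sorting gives [0, 2, 2, 4, 4, 5, 7]. The Fiedler value lambda_2 = 2 is strictly positive, so the graph is connected.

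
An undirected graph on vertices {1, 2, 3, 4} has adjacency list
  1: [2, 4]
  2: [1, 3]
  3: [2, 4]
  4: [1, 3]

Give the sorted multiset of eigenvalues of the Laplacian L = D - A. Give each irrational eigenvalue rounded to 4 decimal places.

Reading degrees in the order [1, 2, 3, 4] gives [2, 2, 2, 2]; set D = diag(2, 2, 2, 2) and form L = D - A. Diagonalising L (or applying a numerical eigensolver to the 4x4 matrix) gives the spectrum above. The single zero eigenvalue shows the graph is connected. By the matrix-tree theorem the graph has (1/4) * product of the nonzero eigenvalues = 4 spanning trees. The largest eigenvalue, 4, is at most the vertex count 4.

[0, 2, 2, 4]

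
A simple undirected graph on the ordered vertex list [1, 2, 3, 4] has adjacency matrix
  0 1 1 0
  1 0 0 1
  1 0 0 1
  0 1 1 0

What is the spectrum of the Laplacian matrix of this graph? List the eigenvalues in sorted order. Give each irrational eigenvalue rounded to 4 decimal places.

[0, 2, 2, 4]

Each diagonal entry of L is the vertex degree and each off-diagonal entry is -1 where an edge is present, 0 otherwise; in the order [1, 2, 3, 4] the diagonal is [2, 2, 2, 2]. Since every row of L sums to 0, the all-ones vector is in the kernel and 0 is an eigenvalue. The single zero eigenvalue shows the graph is connected. The largest eigenvalue, 4, is at most the vertex count 4.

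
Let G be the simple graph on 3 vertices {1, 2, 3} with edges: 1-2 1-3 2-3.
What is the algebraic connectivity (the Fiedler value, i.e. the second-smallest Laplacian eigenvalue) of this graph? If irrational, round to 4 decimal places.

3

With the vertex order [1, 2, 3], the degrees are [2, 2, 2], giving D = diag(2, 2, 2) and L = D - A. The smallest Laplacian eigenvalue is always 0. The next one, lambda_2 = 3, measures how hard the graph is to disconnect: larger values mean better connectivity. The largest eigenvalue, 3, is at most the vertex count 3. By the matrix-tree theorem the graph has (1/3) * product of the nonzero eigenvalues = 3 spanning trees.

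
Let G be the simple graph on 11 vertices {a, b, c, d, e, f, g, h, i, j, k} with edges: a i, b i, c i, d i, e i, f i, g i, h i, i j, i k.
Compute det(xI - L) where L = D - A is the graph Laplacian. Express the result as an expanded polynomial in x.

With the vertex order [a, b, c, d, e, f, g, h, i, j, k], the degrees are [1, 1, 1, 1, 1, 1, 1, 1, 10, 1, 1], giving D = diag(1, 1, 1, 1, 1, 1, 1, 1, 10, 1, 1) and L = D - A. Computing det(xI - L) by cofactor expansion (or equivalently via sum-over-permutations) gives x^11 - 20x^10 + 135x^9 - 480x^8 + 1050x^7 - 1512x^6 + 1470x^5 - 960x^4 + 405x^3 - 100x^2 + 11x. The constant term is 0 because L is singular (the all-ones vector lies in its kernel). There is one zero in the spectrum, matching the 1 component.

x^11 - 20x^10 + 135x^9 - 480x^8 + 1050x^7 - 1512x^6 + 1470x^5 - 960x^4 + 405x^3 - 100x^2 + 11x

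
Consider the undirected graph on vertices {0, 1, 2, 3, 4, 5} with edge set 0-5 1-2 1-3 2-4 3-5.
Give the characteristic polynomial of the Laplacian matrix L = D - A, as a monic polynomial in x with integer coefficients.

Reading degrees in the order [0, 1, 2, 3, 4, 5] gives [1, 2, 2, 2, 1, 2]; set D = diag(1, 2, 2, 2, 1, 2) and form L = D - A. Computing det(xI - L) by cofactor expansion (or equivalently via sum-over-permutations) gives x^6 - 10x^5 + 36x^4 - 56x^3 + 35x^2 - 6x. The constant term is 0 because L is singular (the all-ones vector lies in its kernel). The eigenvalues sum to 10, which equals trace(L) = 2|E|. The largest eigenvalue, 3.7321, is at most the vertex count 6.

x^6 - 10x^5 + 36x^4 - 56x^3 + 35x^2 - 6x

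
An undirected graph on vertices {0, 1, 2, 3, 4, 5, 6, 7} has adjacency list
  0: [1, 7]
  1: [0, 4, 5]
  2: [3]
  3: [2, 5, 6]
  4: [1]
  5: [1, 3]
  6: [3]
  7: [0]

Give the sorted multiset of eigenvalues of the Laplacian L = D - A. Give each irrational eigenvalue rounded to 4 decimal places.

[0, 0.2137, 0.6177, 1, 1.4977, 2.3537, 3.8408, 4.4763]

With the vertex order [0, 1, 2, 3, 4, 5, 6, 7], the degrees are [2, 3, 1, 3, 1, 2, 1, 1], giving D = diag(2, 3, 1, 3, 1, 2, 1, 1) and L = D - A. The multiplicity of 0 as a Laplacian eigenvalue equals the number of connected components. The single zero eigenvalue shows the graph is connected. The eigenvalues sum to 14, which equals trace(L) = 2|E|.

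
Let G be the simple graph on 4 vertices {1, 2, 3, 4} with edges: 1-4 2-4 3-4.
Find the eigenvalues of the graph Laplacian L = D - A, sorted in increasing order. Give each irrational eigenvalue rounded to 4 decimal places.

Reading degrees in the order [1, 2, 3, 4] gives [1, 1, 1, 3]; set D = diag(1, 1, 1, 3) and form L = D - A. The multiplicity of 0 as a Laplacian eigenvalue equals the number of connected components. The single zero eigenvalue shows the graph is connected. There is one zero in the spectrum, matching the 1 component. The eigenvalues sum to 6, which equals trace(L) = 2|E|.

[0, 1, 1, 4]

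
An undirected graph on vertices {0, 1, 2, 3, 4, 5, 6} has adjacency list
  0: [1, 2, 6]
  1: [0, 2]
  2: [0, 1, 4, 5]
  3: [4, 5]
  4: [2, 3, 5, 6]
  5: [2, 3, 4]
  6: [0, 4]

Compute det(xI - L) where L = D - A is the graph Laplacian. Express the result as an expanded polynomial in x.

x^7 - 20x^6 + 159x^5 - 638x^4 + 1348x^3 - 1402x^2 + 553x

With the vertex order [0, 1, 2, 3, 4, 5, 6], the degrees are [3, 2, 4, 2, 4, 3, 2], giving D = diag(3, 2, 4, 2, 4, 3, 2) and L = D - A. L has integer entries, so p(x) = det(xI - L) has integer coefficients. Expanding the determinant yields x^7 - 20x^6 + 159x^5 - 638x^4 + 1348x^3 - 1402x^2 + 553x. The coefficient of x^6 equals -trace(L) = -20, matching the sum of degrees. By the matrix-tree theorem the graph has (1/7) * product of the nonzero eigenvalues = 79 spanning trees. The eigenvalues sum to 20, which equals trace(L) = 2|E|.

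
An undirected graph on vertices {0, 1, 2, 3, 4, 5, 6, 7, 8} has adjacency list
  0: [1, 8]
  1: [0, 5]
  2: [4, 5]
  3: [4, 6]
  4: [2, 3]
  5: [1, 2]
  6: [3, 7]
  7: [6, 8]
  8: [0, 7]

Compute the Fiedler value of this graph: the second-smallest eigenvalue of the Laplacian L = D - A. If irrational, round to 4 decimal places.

0.4679

Reading degrees in the order [0, 1, 2, 3, 4, 5, 6, 7, 8] gives [2, 2, 2, 2, 2, 2, 2, 2, 2]; set D = diag(2, 2, 2, 2, 2, 2, 2, 2, 2) and form L = D - A. The smallest Laplacian eigenvalue is always 0. The next one, lambda_2 = 0.4679, measures how hard the graph is to disconnect: larger values mean better connectivity. There is one zero in the spectrum, matching the 1 component.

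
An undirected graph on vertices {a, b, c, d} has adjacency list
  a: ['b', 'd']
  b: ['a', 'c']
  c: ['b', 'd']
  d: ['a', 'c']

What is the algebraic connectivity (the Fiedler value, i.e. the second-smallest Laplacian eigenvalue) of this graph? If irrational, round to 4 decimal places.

2

With the vertex order [a, b, c, d], the degrees are [2, 2, 2, 2], giving D = diag(2, 2, 2, 2) and L = D - A. The sorted Laplacian eigenvalues are [0, 2, 2, 4]; the algebraic connectivity is the second entry, 2. The largest eigenvalue, 4, is at most the vertex count 4.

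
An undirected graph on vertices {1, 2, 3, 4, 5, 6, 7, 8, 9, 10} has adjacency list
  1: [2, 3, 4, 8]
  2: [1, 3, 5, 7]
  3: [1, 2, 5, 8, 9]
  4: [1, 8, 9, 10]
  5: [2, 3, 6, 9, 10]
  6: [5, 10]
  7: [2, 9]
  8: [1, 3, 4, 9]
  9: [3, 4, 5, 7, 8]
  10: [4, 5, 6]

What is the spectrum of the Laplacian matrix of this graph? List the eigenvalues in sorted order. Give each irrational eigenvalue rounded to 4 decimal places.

Each diagonal entry of L is the vertex degree and each off-diagonal entry is -1 where an edge is present, 0 otherwise; in the order [1, 2, 3, 4, 5, 6, 7, 8, 9, 10] the diagonal is [4, 4, 5, 4, 5, 2, 2, 4, 5, 3]. Diagonalising L (or applying a numerical eigensolver to the 10x10 matrix) gives the spectrum above. The largest eigenvalue, 6.9515, is at most the vertex count 10.

[0, 1.1245, 1.8095, 2.9912, 3.5725, 4.0465, 5.1913, 5.7701, 6.5429, 6.9515]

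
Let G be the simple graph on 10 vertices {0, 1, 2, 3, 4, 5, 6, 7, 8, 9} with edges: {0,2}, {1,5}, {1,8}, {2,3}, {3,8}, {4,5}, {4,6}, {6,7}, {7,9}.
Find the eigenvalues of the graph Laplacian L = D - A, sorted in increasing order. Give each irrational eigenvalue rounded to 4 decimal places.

[0, 0.0979, 0.3820, 0.8244, 1.3820, 2, 2.6180, 3.1756, 3.6180, 3.9021]

With the vertex order [0, 1, 2, 3, 4, 5, 6, 7, 8, 9], the degrees are [1, 2, 2, 2, 2, 2, 2, 2, 2, 1], giving D = diag(1, 2, 2, 2, 2, 2, 2, 2, 2, 1) and L = D - A. L is symmetric positive semidefinite, so every eigenvalue is real and nonnegative. The single zero eigenvalue shows the graph is connected. The largest eigenvalue, 3.9021, is at most the vertex count 10.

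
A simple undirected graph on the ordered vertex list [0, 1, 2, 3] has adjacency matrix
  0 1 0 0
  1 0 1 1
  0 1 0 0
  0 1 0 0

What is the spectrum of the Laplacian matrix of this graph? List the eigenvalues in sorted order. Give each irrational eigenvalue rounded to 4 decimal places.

[0, 1, 1, 4]

Reading degrees in the order [0, 1, 2, 3] gives [1, 3, 1, 1]; set D = diag(1, 3, 1, 1) and form L = D - A. The multiplicity of 0 as a Laplacian eigenvalue equals the number of connected components. There is one zero in the spectrum, matching the 1 component. The eigenvalues sum to 6, which equals trace(L) = 2|E|.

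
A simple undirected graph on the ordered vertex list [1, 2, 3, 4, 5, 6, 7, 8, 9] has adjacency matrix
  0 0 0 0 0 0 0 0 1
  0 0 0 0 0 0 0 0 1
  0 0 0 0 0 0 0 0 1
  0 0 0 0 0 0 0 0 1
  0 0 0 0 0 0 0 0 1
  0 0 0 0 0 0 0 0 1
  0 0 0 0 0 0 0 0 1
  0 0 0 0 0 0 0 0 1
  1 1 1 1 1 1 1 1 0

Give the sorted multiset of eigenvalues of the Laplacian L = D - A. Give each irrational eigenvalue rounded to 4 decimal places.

Each diagonal entry of L is the vertex degree and each off-diagonal entry is -1 where an edge is present, 0 otherwise; in the order [1, 2, 3, 4, 5, 6, 7, 8, 9] the diagonal is [1, 1, 1, 1, 1, 1, 1, 1, 8]. The multiplicity of 0 as a Laplacian eigenvalue equals the number of connected components. The single zero eigenvalue shows the graph is connected.

[0, 1, 1, 1, 1, 1, 1, 1, 9]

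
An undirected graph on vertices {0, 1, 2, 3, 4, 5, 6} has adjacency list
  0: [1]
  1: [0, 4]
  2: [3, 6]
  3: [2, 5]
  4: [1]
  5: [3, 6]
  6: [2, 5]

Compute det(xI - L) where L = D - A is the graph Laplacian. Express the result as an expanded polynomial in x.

With the vertex order [0, 1, 2, 3, 4, 5, 6], the degrees are [1, 2, 2, 2, 1, 2, 2], giving D = diag(1, 2, 2, 2, 1, 2, 2) and L = D - A. The eigenvalues of L are [0, 0, 1, 2, 2, 3, 4]; the characteristic polynomial is the product of (x - lambda_i), which multiplies out to x^7 - 12x^6 + 55x^5 - 120x^4 + 124x^3 - 48x^2. The constant term is 0 because L is singular (the all-ones vector lies in its kernel). The largest eigenvalue, 4, is at most the vertex count 7. The eigenvalues sum to 12, which equals trace(L) = 2|E|.

x^7 - 12x^6 + 55x^5 - 120x^4 + 124x^3 - 48x^2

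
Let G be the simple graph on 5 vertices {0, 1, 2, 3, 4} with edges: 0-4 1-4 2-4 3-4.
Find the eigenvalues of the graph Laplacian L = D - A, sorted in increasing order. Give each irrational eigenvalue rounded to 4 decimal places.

[0, 1, 1, 1, 5]

With the vertex order [0, 1, 2, 3, 4], the degrees are [1, 1, 1, 1, 4], giving D = diag(1, 1, 1, 1, 4) and L = D - A. Since every row of L sums to 0, the all-ones vector is in the kernel and 0 is an eigenvalue. There is one zero in the spectrum, matching the 1 component. By the matrix-tree theorem the graph has (1/5) * product of the nonzero eigenvalues = 1 spanning tree.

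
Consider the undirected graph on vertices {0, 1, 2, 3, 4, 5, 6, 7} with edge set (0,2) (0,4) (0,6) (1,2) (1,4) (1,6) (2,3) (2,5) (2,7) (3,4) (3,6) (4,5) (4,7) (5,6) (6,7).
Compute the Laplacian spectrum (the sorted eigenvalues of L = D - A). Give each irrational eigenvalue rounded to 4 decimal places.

[0, 3, 3, 3, 3, 5, 5, 8]

Reading degrees in the order [0, 1, 2, 3, 4, 5, 6, 7] gives [3, 3, 5, 3, 5, 3, 5, 3]; set D = diag(3, 3, 5, 3, 5, 3, 5, 3) and form L = D - A. Diagonalising L (or applying a numerical eigensolver to the 8x8 matrix) gives the spectrum above. The single zero eigenvalue shows the graph is connected. By the matrix-tree theorem the graph has (1/8) * product of the nonzero eigenvalues = 2025 spanning trees.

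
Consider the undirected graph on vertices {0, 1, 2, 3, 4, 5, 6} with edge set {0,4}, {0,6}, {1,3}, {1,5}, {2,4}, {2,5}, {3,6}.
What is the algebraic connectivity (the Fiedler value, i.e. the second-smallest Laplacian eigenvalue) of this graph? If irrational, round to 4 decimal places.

0.7530

Each diagonal entry of L is the vertex degree and each off-diagonal entry is -1 where an edge is present, 0 otherwise; in the order [0, 1, 2, 3, 4, 5, 6] the diagonal is [2, 2, 2, 2, 2, 2, 2]. The smallest Laplacian eigenvalue is always 0. The next one, lambda_2 = 0.7530, measures how hard the graph is to disconnect: larger values mean better connectivity. The eigenvalues sum to 14, which equals trace(L) = 2|E|.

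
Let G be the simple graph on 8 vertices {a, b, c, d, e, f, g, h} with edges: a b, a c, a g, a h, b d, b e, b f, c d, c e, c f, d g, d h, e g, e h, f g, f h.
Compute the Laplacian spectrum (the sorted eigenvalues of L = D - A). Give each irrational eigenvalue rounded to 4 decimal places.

Each diagonal entry of L is the vertex degree and each off-diagonal entry is -1 where an edge is present, 0 otherwise; in the order [a, b, c, d, e, f, g, h] the diagonal is [4, 4, 4, 4, 4, 4, 4, 4]. L is symmetric positive semidefinite, so every eigenvalue is real and nonnegative. The largest eigenvalue, 8, is at most the vertex count 8.

[0, 4, 4, 4, 4, 4, 4, 8]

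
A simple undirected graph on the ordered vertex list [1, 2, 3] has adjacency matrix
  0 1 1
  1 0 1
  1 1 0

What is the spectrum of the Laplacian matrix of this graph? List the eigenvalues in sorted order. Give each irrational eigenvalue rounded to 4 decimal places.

[0, 3, 3]

Each diagonal entry of L is the vertex degree and each off-diagonal entry is -1 where an edge is present, 0 otherwise; in the order [1, 2, 3] the diagonal is [2, 2, 2]. Diagonalising L (or applying a numerical eigensolver to the 3x3 matrix) gives the spectrum above. The single zero eigenvalue shows the graph is connected. By the matrix-tree theorem the graph has (1/3) * product of the nonzero eigenvalues = 3 spanning trees. There is one zero in the spectrum, matching the 1 component.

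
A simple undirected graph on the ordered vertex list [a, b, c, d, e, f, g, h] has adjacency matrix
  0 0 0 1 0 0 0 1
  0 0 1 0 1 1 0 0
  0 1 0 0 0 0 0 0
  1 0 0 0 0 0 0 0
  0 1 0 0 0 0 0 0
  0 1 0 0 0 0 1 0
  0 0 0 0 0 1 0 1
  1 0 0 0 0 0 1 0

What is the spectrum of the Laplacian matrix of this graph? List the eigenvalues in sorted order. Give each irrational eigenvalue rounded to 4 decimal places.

[0, 0.1667, 0.7276, 1, 1.6353, 2.6729, 3.5643, 4.2332]

Each diagonal entry of L is the vertex degree and each off-diagonal entry is -1 where an edge is present, 0 otherwise; in the order [a, b, c, d, e, f, g, h] the diagonal is [2, 3, 1, 1, 1, 2, 2, 2]. L is symmetric positive semidefinite, so every eigenvalue is real and nonnegative. The single zero eigenvalue shows the graph is connected.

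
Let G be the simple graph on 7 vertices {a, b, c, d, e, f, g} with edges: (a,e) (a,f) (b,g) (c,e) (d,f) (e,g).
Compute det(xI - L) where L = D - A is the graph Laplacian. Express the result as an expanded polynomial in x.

Each diagonal entry of L is the vertex degree and each off-diagonal entry is -1 where an edge is present, 0 otherwise; in the order [a, b, c, d, e, f, g] the diagonal is [2, 1, 1, 1, 3, 2, 2]. Computing det(xI - L) by cofactor expansion (or equivalently via sum-over-permutations) gives x^7 - 12x^6 + 54x^5 - 114x^4 + 115x^3 - 50x^2 + 7x. The coefficient of x^6 equals -trace(L) = -12, matching the sum of degrees. The largest eigenvalue, 4.3342, is at most the vertex count 7.

x^7 - 12x^6 + 54x^5 - 114x^4 + 115x^3 - 50x^2 + 7x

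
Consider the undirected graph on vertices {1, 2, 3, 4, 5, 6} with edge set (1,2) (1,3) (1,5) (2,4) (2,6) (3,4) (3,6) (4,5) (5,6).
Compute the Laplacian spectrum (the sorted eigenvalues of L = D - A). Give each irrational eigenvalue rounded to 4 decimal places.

[0, 3, 3, 3, 3, 6]

With the vertex order [1, 2, 3, 4, 5, 6], the degrees are [3, 3, 3, 3, 3, 3], giving D = diag(3, 3, 3, 3, 3, 3) and L = D - A. Diagonalising L (or applying a numerical eigensolver to the 6x6 matrix) gives the spectrum above. The eigenvalues sum to 18, which equals trace(L) = 2|E|. The largest eigenvalue, 6, is at most the vertex count 6.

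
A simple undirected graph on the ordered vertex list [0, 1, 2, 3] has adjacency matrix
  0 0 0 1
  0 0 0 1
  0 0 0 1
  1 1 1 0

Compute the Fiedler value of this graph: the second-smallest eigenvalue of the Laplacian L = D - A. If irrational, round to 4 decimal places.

1

Each diagonal entry of L is the vertex degree and each off-diagonal entry is -1 where an edge is present, 0 otherwise; in the order [0, 1, 2, 3] the diagonal is [1, 1, 1, 3]. The smallest Laplacian eigenvalue is always 0. The next one, lambda_2 = 1, measures how hard the graph is to disconnect: larger values mean better connectivity.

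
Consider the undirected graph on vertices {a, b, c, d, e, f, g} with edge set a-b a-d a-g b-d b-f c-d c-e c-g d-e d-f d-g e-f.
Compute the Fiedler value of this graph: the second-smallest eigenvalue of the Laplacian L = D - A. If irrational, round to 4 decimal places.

Each diagonal entry of L is the vertex degree and each off-diagonal entry is -1 where an edge is present, 0 otherwise; in the order [a, b, c, d, e, f, g] the diagonal is [3, 3, 3, 6, 3, 3, 3]. Computing the eigenvalues of L and sorting gives [0, 2, 2, 4, 4, 5, 7]. The Fiedler value lambda_2 = 2 is strictly positive, so the graph is connected. The largest eigenvalue, 7, is at most the vertex count 7.

2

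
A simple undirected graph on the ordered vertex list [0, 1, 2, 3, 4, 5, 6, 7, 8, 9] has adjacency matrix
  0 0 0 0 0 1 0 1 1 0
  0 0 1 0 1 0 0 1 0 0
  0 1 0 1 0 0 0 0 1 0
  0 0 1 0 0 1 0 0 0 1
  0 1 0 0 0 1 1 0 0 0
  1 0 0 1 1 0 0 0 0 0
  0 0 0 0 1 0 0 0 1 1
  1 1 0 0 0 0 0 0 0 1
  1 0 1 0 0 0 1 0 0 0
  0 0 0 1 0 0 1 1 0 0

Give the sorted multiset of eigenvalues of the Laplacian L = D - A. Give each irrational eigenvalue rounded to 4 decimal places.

[0, 2, 2, 2, 2, 2, 5, 5, 5, 5]

Each diagonal entry of L is the vertex degree and each off-diagonal entry is -1 where an edge is present, 0 otherwise; in the order [0, 1, 2, 3, 4, 5, 6, 7, 8, 9] the diagonal is [3, 3, 3, 3, 3, 3, 3, 3, 3, 3]. Since every row of L sums to 0, the all-ones vector is in the kernel and 0 is an eigenvalue. The single zero eigenvalue shows the graph is connected. The eigenvalues sum to 30, which equals trace(L) = 2|E|.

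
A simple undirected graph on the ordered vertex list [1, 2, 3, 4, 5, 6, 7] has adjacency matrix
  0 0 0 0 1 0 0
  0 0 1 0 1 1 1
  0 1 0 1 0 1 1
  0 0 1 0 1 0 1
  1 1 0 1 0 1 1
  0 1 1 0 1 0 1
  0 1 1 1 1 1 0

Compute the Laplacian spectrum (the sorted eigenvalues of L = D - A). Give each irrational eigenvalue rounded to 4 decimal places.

Each diagonal entry of L is the vertex degree and each off-diagonal entry is -1 where an edge is present, 0 otherwise; in the order [1, 2, 3, 4, 5, 6, 7] the diagonal is [1, 4, 4, 3, 5, 4, 5]. Diagonalising L (or applying a numerical eigensolver to the 7x7 matrix) gives the spectrum above. The eigenvalues sum to 26, which equals trace(L) = 2|E|. The largest eigenvalue, 6.5341, is at most the vertex count 7.

[0, 0.9486, 3, 4.5173, 5, 6, 6.5341]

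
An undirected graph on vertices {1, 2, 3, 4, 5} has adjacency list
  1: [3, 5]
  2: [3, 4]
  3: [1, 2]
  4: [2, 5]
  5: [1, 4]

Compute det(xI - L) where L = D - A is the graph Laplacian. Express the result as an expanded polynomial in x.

x^5 - 10x^4 + 35x^3 - 50x^2 + 25x

Each diagonal entry of L is the vertex degree and each off-diagonal entry is -1 where an edge is present, 0 otherwise; in the order [1, 2, 3, 4, 5] the diagonal is [2, 2, 2, 2, 2]. Computing det(xI - L) by cofactor expansion (or equivalently via sum-over-permutations) gives x^5 - 10x^4 + 35x^3 - 50x^2 + 25x. Since p(0) = det(-L) = 0, x divides p(x).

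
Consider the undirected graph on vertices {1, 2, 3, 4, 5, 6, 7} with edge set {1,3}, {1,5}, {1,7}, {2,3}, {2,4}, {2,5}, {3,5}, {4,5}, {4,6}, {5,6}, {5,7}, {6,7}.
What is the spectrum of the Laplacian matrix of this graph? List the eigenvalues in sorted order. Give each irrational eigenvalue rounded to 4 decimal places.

Reading degrees in the order [1, 2, 3, 4, 5, 6, 7] gives [3, 3, 3, 3, 6, 3, 3]; set D = diag(3, 3, 3, 3, 6, 3, 3) and form L = D - A. Diagonalising L (or applying a numerical eigensolver to the 7x7 matrix) gives the spectrum above. The single zero eigenvalue shows the graph is connected. There is one zero in the spectrum, matching the 1 component.

[0, 2, 2, 4, 4, 5, 7]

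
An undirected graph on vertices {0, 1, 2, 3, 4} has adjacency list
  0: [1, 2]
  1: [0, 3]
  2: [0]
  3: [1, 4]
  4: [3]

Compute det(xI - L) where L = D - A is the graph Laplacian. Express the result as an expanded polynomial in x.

Reading degrees in the order [0, 1, 2, 3, 4] gives [2, 2, 1, 2, 1]; set D = diag(2, 2, 1, 2, 1) and form L = D - A. Computing det(xI - L) by cofactor expansion (or equivalently via sum-over-permutations) gives x^5 - 8x^4 + 21x^3 - 20x^2 + 5x. The coefficient of x^4 equals -trace(L) = -8, matching the sum of degrees. There is one zero in the spectrum, matching the 1 component. The largest eigenvalue, 3.6180, is at most the vertex count 5.

x^5 - 8x^4 + 21x^3 - 20x^2 + 5x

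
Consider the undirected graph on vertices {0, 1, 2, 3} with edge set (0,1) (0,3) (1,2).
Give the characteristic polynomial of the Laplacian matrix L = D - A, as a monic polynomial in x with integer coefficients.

Each diagonal entry of L is the vertex degree and each off-diagonal entry is -1 where an edge is present, 0 otherwise; in the order [0, 1, 2, 3] the diagonal is [2, 2, 1, 1]. Computing det(xI - L) by cofactor expansion (or equivalently via sum-over-permutations) gives x^4 - 6x^3 + 10x^2 - 4x. Since p(0) = det(-L) = 0, x divides p(x). By the matrix-tree theorem the graph has (1/4) * product of the nonzero eigenvalues = 1 spanning tree. There is one zero in the spectrum, matching the 1 component.

x^4 - 6x^3 + 10x^2 - 4x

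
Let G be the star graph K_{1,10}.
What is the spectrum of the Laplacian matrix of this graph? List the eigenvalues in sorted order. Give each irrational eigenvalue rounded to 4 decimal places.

[0, 1, 1, 1, 1, 1, 1, 1, 1, 1, 11]

The graph has 11 vertices and degree multiset [10, 1, 1, 1, 1, 1, 1, 1, 1, 1, 1]; D is the diagonal matrix of degrees and L = D - A. Diagonalising L (or applying a numerical eigensolver to the 11x11 matrix) gives the spectrum above. The single zero eigenvalue shows the graph is connected. There is one zero in the spectrum, matching the 1 component.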